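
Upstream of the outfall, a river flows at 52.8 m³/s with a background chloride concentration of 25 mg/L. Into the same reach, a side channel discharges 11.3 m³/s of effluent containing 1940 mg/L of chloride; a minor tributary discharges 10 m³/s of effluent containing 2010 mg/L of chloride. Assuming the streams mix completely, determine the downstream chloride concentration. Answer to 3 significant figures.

Flow-weighted average: C = (52.80·25.00 + 11.30·1940 + 10.00·2010) / 74.10 = 43340/74.10 = 584.9 mg/L.

585 mg/L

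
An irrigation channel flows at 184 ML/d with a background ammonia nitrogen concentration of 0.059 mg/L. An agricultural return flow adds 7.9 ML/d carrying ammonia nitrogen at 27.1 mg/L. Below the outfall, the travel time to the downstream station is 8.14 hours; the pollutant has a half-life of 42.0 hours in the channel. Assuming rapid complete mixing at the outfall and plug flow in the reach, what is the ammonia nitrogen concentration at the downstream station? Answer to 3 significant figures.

1.02 mg/L

Mixed concentration C = ΣQC/ΣQ = (184.0·0.05900 + 7.900·27.10) / 191.9 = 224.9/191.9 = 1.172 mg/L.
Half-life 42.0 h → k = ln 2 / 42.0 = 0.01650 h⁻¹ = 0.3961 d⁻¹.
First-order decay: C = 1.172·exp(−k·t) = 1.172·0.8743 = 1.025 mg/L.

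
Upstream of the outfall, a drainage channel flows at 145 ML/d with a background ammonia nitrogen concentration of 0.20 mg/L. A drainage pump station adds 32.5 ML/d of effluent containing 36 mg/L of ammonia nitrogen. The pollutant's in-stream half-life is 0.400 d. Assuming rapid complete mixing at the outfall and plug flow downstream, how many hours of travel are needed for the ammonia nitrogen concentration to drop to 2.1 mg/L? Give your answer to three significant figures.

Mixed concentration C = ΣQC/ΣQ = (145.0·0.2000 + 32.50·36.00) / 177.5 = 1199/177.5 = 6.755 mg/L.
Half-life 0.400 d → k = ln 2 / 0.400 = 1.733 d⁻¹.
6.755·exp(−k·t) = 2.1 → t = ln(6.755/2.1)/k = 58250 s = 16.18 h.

16.2 h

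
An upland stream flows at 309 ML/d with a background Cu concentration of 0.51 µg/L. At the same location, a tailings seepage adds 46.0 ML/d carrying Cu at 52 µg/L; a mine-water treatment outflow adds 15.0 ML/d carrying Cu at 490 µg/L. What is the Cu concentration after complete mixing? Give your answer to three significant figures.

26.8 µg/L

Mass balance: C = (309.0·0.5100 + 46.00·52.00 + 15.00·490.0) / 370.0 = 9900/370.0 = 26.76 µg/L.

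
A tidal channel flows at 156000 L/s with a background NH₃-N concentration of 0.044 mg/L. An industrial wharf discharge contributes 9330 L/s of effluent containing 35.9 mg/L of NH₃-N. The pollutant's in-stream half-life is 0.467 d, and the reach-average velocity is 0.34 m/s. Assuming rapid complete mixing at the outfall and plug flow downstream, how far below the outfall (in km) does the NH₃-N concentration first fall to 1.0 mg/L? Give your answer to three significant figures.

Conservation of mass: C = (156000·0.04400 + 9330·35.90) / 165300 = 341800/165300 = 2.067 mg/L.
Half-life 0.467 d → k = ln 2 / 0.467 = 1.484 d⁻¹.
Set 2.067·exp(−k·t) = 1.0 → t = ln(2.067/1.0)/k = 42280 s = 11.74 h.
Distance = v·t = 0.34·42280 = 14380 m = 14.38 km.

14.4 km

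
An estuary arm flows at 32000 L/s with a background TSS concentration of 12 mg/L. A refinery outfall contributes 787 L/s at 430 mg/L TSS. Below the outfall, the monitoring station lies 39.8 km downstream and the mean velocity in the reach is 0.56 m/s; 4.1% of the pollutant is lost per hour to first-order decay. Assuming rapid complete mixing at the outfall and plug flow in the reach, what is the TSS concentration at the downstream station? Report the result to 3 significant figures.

9.64 mg/L

Flow-weighted average: C = (32000·12.00 + 787.0·430.0) / 32790 = 722400/32790 = 22.03 mg/L.
Travel time t = 39.8·1000 / 0.56 = 71070 s = 19.74 h.
4.1%/h lost → k = −ln(1 − 0.041) = 0.04186 h⁻¹.
First-order decay: C = 22.03·exp(−k·t) = 22.03·0.4376 = 9.641 mg/L.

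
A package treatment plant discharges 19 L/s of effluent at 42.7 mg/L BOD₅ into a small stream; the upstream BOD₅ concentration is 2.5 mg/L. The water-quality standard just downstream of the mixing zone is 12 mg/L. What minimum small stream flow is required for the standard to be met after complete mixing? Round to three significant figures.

61.4 L/s

Set C_mix = 12: (Q·2.500 + 19.00·42.70) / (Q + 19.00) = 12
→ Q = 19.00·(42.70 − 12)/(12 − 2.500) = 61.40 L/s.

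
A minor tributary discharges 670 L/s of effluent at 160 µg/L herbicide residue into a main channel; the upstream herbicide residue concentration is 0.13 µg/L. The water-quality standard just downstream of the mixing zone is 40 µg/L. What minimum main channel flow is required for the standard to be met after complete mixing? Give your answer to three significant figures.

2020 L/s

Set C_mix = 40: (Q·0.1300 + 670.0·160.0) / (Q + 670.0) = 40
→ Q = 670.0·(160.0 − 40)/(40 − 0.1300) = 2017 L/s.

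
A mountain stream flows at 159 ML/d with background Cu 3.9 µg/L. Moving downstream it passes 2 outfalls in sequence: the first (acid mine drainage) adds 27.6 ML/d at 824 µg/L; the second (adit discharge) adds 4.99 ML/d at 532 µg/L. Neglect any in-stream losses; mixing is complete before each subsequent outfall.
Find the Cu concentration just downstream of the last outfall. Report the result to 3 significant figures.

Outfall 1: combined Q = 186.6 ML/d; C = (159.0·3.900 + 27.60·824.0)/186.6 = 125.2 µg/L.
Outfall 2: combined Q = 191.6 ML/d; C = (186.6·125.2 + 4.990·532.0)/191.6 = 135.8 µg/L.

136 µg/L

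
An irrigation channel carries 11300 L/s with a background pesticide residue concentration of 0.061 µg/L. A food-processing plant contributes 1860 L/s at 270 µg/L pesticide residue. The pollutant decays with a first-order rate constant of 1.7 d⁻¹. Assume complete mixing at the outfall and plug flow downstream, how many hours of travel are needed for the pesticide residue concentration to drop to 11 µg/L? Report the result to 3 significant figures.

Mixed concentration C = ΣQC/ΣQ = (11300·0.06100 + 1860·270.0) / 13160 = 502900/13160 = 38.21 µg/L.
38.21·exp(−k·t) = 11 → t = ln(38.21/11)/k = 63290 s = 17.58 h.

17.6 h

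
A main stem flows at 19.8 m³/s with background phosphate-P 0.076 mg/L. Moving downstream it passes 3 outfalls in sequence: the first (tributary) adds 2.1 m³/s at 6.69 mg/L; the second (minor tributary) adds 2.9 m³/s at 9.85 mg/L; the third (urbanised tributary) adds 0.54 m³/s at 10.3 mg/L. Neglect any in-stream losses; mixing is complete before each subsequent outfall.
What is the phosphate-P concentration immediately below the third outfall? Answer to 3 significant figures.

1.96 mg/L

Outfall 1: combined Q = 21.90 m³/s; C = (19.80·0.07600 + 2.100·6.690)/21.90 = 0.7102 mg/L.
Outfall 2: combined Q = 24.80 m³/s; C = (21.90·0.7102 + 2.900·9.850)/24.80 = 1.779 mg/L.
Outfall 3: combined Q = 25.34 m³/s; C = (24.80·1.779 + 0.5400·10.30)/25.34 = 1.961 mg/L.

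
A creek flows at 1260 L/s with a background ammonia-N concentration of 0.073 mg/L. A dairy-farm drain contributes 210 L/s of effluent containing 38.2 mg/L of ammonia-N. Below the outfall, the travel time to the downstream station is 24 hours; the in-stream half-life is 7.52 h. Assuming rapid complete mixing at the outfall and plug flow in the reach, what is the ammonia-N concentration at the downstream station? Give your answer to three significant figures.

After mixing, C = (1260·0.07300 + 210.0·38.20) / 1470 = 8114/1470 = 5.520 mg/L.
Half-life 7.52 h → k = ln 2 / 7.52 = 0.09217 h⁻¹ = 2.212 d⁻¹.
Applying C = C₀e^(−kt): 5.520 × 0.1095 = 0.6042 mg/L.

0.604 mg/L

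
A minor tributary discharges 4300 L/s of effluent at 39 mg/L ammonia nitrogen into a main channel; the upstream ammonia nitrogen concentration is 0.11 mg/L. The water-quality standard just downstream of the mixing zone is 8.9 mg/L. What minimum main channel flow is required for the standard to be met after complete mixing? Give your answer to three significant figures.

Set C_mix = 8.9: (Q·0.1100 + 4300·39.00) / (Q + 4300) = 8.9
→ Q = 4300·(39.00 − 8.9)/(8.9 − 0.1100) = 14720 L/s.

14700 L/s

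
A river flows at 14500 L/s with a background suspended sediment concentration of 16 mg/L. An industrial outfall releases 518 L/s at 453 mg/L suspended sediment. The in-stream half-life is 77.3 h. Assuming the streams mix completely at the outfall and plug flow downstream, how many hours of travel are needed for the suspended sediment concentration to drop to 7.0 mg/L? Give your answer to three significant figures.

166 h

Flow-weighted average: C = (14500·16.00 + 518.0·453.0) / 15020 = 466700/15020 = 31.07 mg/L.
Half-life 77.3 h → k = ln 2 / 77.3 = 0.008967 h⁻¹ = 0.2152 d⁻¹.
31.07·exp(−k·t) = 7.0 → t = ln(31.07/7.0)/k = 598400 s = 166.2 h.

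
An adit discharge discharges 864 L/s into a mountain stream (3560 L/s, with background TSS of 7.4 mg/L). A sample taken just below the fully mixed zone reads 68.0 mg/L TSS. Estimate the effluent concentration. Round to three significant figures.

318 mg/L

Mass balance: 3560·7.400 + 864.0·Cₑ = 4424·68.00
→ Cₑ = (4424·68.00 − 3560·7.400) / 864.0 = 317.7 mg/L.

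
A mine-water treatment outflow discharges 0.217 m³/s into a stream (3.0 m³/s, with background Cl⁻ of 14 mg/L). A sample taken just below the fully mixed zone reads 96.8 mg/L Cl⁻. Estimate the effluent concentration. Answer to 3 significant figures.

1240 mg/L

Mass balance: 3.000·14.00 + 0.2170·Cₑ = 3.217·96.80
→ Cₑ = (3.217·96.80 − 3.000·14.00) / 0.2170 = 1242 mg/L.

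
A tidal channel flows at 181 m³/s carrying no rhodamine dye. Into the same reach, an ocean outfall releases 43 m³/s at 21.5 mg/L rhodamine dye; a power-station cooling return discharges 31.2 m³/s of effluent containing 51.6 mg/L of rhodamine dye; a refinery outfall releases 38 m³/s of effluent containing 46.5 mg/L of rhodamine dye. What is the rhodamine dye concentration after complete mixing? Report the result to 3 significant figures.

Mixed concentration C = ΣQC/ΣQ = (181.0·0 + 43.00·21.50 + 31.20·51.60 + 38.00·46.50) / 293.2 = 4301/293.2 = 14.67 mg/L.

14.7 mg/L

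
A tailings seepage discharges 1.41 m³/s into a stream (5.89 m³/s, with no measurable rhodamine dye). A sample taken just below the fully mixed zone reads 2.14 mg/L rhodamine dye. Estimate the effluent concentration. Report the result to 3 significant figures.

11.1 mg/L

Mass balance: 5.890·0 + 1.410·Cₑ = 7.300·2.140
→ Cₑ = (7.300·2.140 − 5.890·0) / 1.410 = 11.08 mg/L.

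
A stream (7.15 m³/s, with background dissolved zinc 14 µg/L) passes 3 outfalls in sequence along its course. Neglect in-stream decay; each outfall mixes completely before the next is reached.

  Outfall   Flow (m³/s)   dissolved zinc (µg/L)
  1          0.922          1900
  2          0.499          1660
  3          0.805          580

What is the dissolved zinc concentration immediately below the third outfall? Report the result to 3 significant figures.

336 µg/L

After outfall 1: Q = 7.150 + 0.9220 = 8.072 m³/s; C = (7.150·14.00 + 0.9220·1900)/8.072 = 229.4 µg/L.
After outfall 2: Q = 8.072 + 0.4990 = 8.571 m³/s; C = (8.072·229.4 + 0.4990·1660)/8.571 = 312.7 µg/L.
After outfall 3: Q = 8.571 + 0.8050 = 9.376 m³/s; C = (8.571·312.7 + 0.8050·580.0)/9.376 = 335.7 µg/L.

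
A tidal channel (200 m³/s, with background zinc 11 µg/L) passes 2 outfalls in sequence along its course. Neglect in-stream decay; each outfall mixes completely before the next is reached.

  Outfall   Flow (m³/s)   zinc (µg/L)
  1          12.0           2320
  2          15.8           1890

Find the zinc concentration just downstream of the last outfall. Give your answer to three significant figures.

263 µg/L

Outfall 1: combined Q = 212.0 m³/s; C = (200.0·11.00 + 12.00·2320)/212.0 = 141.7 µg/L.
Outfall 2: combined Q = 227.8 m³/s; C = (212.0·141.7 + 15.80·1890)/227.8 = 263.0 µg/L.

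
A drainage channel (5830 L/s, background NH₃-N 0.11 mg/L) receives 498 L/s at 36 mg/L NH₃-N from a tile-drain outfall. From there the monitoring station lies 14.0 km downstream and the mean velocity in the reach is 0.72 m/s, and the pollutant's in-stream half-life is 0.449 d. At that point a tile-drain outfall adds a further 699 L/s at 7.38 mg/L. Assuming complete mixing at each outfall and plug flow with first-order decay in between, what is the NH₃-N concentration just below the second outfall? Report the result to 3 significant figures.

Conservation of mass: C = (5830·0.1100 + 498.0·36.00) / 6328 = 18570/6328 = 2.934 mg/L; combined flow 6328 L/s.
Travel time t = 14.0·1000 / 0.72 = 19440 s = 5.401 h.
Half-life 0.449 d → k = ln 2 / 0.449 = 1.544 d⁻¹.
Decay over the reach: 2.934·exp(−kt) = 2.934·0.7065 = 2.073 mg/L.
At the second outfall, C = (6328·2.073 + 699.0·7.380) / (6328 + 699.0) = 2.601 mg/L.

2.60 mg/L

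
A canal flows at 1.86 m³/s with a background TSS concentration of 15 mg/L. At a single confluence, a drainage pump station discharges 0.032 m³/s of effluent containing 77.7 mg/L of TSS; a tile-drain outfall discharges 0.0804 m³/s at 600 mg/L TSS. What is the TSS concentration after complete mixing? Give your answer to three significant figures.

39.9 mg/L

After mixing, C = (1.860·15.00 + 0.03200·77.70 + 0.08040·600.0) / 1.972 = 78.63/1.972 = 39.86 mg/L.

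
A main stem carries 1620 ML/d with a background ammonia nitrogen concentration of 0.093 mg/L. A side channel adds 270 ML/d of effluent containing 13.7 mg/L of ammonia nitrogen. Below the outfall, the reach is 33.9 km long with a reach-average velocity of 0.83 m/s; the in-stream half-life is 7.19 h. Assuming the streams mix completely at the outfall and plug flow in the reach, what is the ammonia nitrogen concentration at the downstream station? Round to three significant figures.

0.682 mg/L

After mixing, C = (1620·0.09300 + 270.0·13.70) / 1890 = 3850/1890 = 2.037 mg/L.
Travel time t = 33.9·1000 / 0.83 = 40840 s = 11.35 h.
Half-life 7.19 h → k = ln 2 / 7.19 = 0.09640 h⁻¹ = 2.314 d⁻¹.
Decay over the reach: 2.037·exp(−kt) = 2.037·0.3350 = 0.6823 mg/L.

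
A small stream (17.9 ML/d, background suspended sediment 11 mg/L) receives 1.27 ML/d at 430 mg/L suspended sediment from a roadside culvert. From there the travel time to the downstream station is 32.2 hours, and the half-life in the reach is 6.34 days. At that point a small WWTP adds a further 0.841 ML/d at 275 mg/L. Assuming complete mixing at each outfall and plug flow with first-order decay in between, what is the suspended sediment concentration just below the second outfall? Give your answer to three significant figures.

43.6 mg/L

Mixed concentration C = ΣQC/ΣQ = (17.90·11.00 + 1.270·430.0) / 19.17 = 743.0/19.17 = 38.76 mg/L; combined flow 19.17 ML/d.
Half-life 6.34 d → k = ln 2 / 6.34 = 0.1093 d⁻¹.
First-order decay: C = 38.76·exp(−k·t) = 38.76·0.8636 = 33.47 mg/L.
Second outfall: C = (19.17·33.47 + 0.8410·275.0)/20.01 = 43.62 mg/L.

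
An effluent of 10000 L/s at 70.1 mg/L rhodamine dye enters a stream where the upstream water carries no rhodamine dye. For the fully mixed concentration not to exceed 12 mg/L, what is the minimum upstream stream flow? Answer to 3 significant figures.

Set C_mix = 12: (Q·0 + 10000·70.10) / (Q + 10000) = 12
→ Q = 10000·(70.10 − 12)/(12 − 0) = 48420 L/s.

48400 L/s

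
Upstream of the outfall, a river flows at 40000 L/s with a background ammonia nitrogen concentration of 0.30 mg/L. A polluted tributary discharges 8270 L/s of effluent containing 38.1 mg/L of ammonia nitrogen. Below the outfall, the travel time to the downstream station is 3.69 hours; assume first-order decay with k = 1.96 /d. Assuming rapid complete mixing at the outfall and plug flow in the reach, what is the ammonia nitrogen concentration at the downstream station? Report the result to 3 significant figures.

5.01 mg/L

Mixed concentration C = ΣQC/ΣQ = (40000·0.3000 + 8270·38.10) / 48270 = 327100/48270 = 6.776 mg/L.
First-order decay: C = 6.776·exp(−k·t) = 6.776·0.7398 = 5.013 mg/L.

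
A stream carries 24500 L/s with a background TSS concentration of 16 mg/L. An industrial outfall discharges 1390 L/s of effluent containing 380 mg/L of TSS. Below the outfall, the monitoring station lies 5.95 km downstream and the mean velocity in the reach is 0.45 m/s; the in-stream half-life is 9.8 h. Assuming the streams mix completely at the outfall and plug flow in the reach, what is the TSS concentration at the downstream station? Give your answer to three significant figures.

Conservation of mass: C = (24500·16.00 + 1390·380.0) / 25890 = 920200/25890 = 35.54 mg/L.
Travel time t = 5.95·1000 / 0.45 = 13220 s = 3.673 h.
Half-life 9.8 h → k = ln 2 / 9.8 = 0.07073 h⁻¹ = 1.698 d⁻¹.
After decay, C = 35.54 × e^(−kt) = 35.54 × 0.7712 = 27.41 mg/L.

27.4 mg/L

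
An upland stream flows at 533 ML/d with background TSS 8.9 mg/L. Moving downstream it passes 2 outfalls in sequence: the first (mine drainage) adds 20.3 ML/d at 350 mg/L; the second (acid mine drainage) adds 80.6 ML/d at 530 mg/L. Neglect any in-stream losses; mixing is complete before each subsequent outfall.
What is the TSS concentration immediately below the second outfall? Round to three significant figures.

86.1 mg/L

After outfall 1: Q = 533.0 + 20.30 = 553.3 ML/d; C = (533.0·8.900 + 20.30·350.0)/553.3 = 21.41 mg/L.
After outfall 2: Q = 553.3 + 80.60 = 633.9 ML/d; C = (553.3·21.41 + 80.60·530.0)/633.9 = 86.08 mg/L.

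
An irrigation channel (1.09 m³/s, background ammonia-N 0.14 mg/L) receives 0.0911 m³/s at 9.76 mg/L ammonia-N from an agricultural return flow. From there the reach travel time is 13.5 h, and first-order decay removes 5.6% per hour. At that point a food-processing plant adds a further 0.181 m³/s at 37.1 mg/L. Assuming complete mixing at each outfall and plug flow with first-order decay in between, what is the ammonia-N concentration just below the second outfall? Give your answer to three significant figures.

5.28 mg/L

After mixing, C = (1.090·0.1400 + 0.09110·9.760) / 1.181 = 1.042/1.181 = 0.8820 mg/L; combined flow 1.181 m³/s.
5.6%/h lost → k = −ln(1 − 0.056) = 0.05763 h⁻¹.
Applying C = C₀e^(−kt): 0.8820 × 0.4593 = 0.4051 mg/L.
At the second outfall, C = (1.181·0.4051 + 0.1810·37.10) / (1.181 + 0.1810) = 5.281 mg/L.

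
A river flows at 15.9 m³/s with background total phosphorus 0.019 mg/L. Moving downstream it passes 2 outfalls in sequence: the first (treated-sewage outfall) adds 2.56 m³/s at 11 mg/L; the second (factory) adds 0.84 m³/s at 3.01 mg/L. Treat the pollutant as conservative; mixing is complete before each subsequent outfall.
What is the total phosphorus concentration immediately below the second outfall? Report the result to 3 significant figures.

Below outfall 1: Q → 18.46 m³/s, C = (15.90·0.01900 + 2.560·11.00)/18.46 = 1.542 mg/L.
Below outfall 2: Q → 19.30 m³/s, C = (18.46·1.542 + 0.8400·3.010)/19.30 = 1.606 mg/L.

1.61 mg/L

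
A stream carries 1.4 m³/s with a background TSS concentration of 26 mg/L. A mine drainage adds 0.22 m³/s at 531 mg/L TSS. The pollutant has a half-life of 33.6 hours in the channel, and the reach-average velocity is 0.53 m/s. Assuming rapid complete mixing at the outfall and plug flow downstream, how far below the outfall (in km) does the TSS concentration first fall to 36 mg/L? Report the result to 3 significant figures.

89.3 km

Conservation of mass: C = (1.400·26.00 + 0.2200·531.0) / 1.620 = 153.2/1.620 = 94.58 mg/L.
Half-life 33.6 h → k = ln 2 / 33.6 = 0.02063 h⁻¹ = 0.4951 d⁻¹.
Set 94.58·exp(−k·t) = 36 → t = ln(94.58/36)/k = 168600 s = 46.82 h.
Distance = v·t = 0.53·168600 = 89340 m = 89.34 km.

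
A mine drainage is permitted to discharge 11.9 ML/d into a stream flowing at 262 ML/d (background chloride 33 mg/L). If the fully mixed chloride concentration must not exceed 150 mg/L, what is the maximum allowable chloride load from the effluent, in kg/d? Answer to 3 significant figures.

32400 kg/d

Mass balance at the limit: 262.0·33.00 + 11.90·Cₑ = 273.9·150 → Cₑ = 2726 mg/L.
11.90 ML/d = 0.1377 m³/s. Load = 0.1377 m³/s × 2726 g/m³ × 86 400 s/d = 32440 kg/d.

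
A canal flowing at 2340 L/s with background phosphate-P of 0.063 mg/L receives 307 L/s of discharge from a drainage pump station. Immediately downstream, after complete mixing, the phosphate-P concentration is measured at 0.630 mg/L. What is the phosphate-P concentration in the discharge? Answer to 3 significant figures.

Mass balance: 2340·0.06300 + 307.0·Cₑ = 2647·0.6300
→ Cₑ = (2647·0.6300 − 2340·0.06300) / 307.0 = 4.952 mg/L.

4.95 mg/L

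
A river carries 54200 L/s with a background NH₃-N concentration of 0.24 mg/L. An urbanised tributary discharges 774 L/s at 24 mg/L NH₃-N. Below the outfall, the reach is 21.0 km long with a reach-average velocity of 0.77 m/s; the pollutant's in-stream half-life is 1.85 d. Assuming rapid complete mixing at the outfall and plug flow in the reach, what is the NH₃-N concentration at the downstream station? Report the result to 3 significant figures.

0.510 mg/L

Conservation of mass: C = (54200·0.2400 + 774.0·24.00) / 54970 = 31580/54970 = 0.5745 mg/L.
Travel time t = 21.0·1000 / 0.77 = 27270 s = 7.576 h.
Half-life 1.85 d → k = ln 2 / 1.85 = 0.3747 d⁻¹.
First-order decay: C = 0.5745·exp(−k·t) = 0.5745·0.8885 = 0.5104 mg/L.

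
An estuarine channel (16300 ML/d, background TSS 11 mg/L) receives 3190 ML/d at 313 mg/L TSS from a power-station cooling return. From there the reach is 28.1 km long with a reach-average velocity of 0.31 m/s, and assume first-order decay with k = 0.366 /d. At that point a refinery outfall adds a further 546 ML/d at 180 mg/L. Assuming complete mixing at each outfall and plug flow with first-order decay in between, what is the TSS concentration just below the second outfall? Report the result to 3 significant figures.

Mixed concentration C = ΣQC/ΣQ = (16300·11.00 + 3190·313.0) / 19490 = 1178000/19490 = 60.43 mg/L; combined flow 19490 ML/d.
Travel time t = 28.1·1000 / 0.31 = 90650 s = 25.18 h.
First-order decay: C = 60.43·exp(−k·t) = 60.43·0.6811 = 41.16 mg/L.
Second outfall: C = (19490·41.16 + 546.0·180.0)/20040 = 44.94 mg/L.

44.9 mg/L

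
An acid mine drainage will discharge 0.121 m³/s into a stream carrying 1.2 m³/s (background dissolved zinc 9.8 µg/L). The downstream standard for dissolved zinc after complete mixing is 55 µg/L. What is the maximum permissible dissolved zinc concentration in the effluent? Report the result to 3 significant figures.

503 µg/L

At the limit, (Qr·Cr + Qe·Cₑ)/(Qr + Qe) = 55:
Cₑ = (1.321·55 − 1.200·9.800) / 0.1210 = 503.3 µg/L.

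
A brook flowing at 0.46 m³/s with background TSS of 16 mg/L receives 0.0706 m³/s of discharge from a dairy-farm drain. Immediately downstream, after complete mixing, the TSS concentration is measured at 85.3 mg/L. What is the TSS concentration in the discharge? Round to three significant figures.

537 mg/L

Mass balance: 0.4600·16.00 + 0.07060·Cₑ = 0.5306·85.30
→ Cₑ = (0.5306·85.30 − 0.4600·16.00) / 0.07060 = 536.8 mg/L.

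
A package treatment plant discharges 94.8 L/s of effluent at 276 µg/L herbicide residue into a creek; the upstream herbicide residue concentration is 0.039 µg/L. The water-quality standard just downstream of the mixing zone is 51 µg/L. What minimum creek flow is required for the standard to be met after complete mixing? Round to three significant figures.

Set C_mix = 51: (Q·0.03900 + 94.80·276.0) / (Q + 94.80) = 51
→ Q = 94.80·(276.0 − 51)/(51 − 0.03900) = 418.6 L/s.

419 L/s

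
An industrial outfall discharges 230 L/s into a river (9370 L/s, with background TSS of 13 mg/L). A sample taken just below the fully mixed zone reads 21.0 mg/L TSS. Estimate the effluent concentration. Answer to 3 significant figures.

347 mg/L

Mass balance: 9370·13.00 + 230.0·Cₑ = 9600·21.00
→ Cₑ = (9600·21.00 − 9370·13.00) / 230.0 = 346.9 mg/L.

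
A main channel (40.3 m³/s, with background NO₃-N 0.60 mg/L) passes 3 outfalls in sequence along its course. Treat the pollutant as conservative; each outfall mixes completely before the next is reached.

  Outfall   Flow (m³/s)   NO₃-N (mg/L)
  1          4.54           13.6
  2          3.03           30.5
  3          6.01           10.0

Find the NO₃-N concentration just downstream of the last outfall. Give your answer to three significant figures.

4.43 mg/L

Below outfall 1: Q → 44.84 m³/s, C = (40.30·0.6000 + 4.540·13.60)/44.84 = 1.916 mg/L.
Below outfall 2: Q → 47.87 m³/s, C = (44.84·1.916 + 3.030·30.50)/47.87 = 3.725 mg/L.
Below outfall 3: Q → 53.88 m³/s, C = (47.87·3.725 + 6.010·10.00)/53.88 = 4.425 mg/L.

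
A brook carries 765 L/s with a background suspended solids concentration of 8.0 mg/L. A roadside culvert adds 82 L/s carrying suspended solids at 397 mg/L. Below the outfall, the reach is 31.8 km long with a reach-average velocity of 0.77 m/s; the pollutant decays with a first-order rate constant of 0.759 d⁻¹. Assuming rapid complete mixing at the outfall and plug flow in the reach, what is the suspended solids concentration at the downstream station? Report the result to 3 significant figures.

31.8 mg/L

After mixing, C = (765.0·8.000 + 82.00·397.0) / 847.0 = 38670/847.0 = 45.66 mg/L.
Travel time t = 31.8·1000 / 0.77 = 41300 s = 11.47 h.
Applying C = C₀e^(−kt): 45.66 × 0.6957 = 31.77 mg/L.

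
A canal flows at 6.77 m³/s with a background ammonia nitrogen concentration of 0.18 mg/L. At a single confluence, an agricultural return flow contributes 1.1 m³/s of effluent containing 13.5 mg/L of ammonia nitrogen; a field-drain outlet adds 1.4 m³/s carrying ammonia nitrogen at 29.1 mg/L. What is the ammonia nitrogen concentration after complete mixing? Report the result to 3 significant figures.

Mass balance: C = (6.770·0.1800 + 1.100·13.50 + 1.400·29.10) / 9.270 = 56.81/9.270 = 6.128 mg/L.

6.13 mg/L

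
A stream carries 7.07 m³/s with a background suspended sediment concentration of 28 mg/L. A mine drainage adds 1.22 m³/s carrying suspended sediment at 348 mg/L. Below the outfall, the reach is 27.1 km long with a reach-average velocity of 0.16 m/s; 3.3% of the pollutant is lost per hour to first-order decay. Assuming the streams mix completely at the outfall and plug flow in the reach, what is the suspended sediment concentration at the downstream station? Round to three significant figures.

15.5 mg/L

Conservation of mass: C = (7.070·28.00 + 1.220·348.0) / 8.290 = 622.5/8.290 = 75.09 mg/L.
Travel time t = 27.1·1000 / 0.16 = 169400 s = 47.05 h.
3.3%/h lost → k = −ln(1 − 0.033) = 0.03356 h⁻¹.
Applying C = C₀e^(−kt): 75.09 × 0.2062 = 15.49 mg/L.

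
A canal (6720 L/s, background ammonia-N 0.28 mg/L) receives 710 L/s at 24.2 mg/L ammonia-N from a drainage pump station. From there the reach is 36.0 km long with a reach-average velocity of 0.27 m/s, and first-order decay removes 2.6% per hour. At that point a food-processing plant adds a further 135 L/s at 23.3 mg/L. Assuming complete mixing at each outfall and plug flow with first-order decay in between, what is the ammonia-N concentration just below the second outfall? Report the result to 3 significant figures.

Mass balance: C = (6720·0.2800 + 710.0·24.20) / 7430 = 19060/7430 = 2.566 mg/L; combined flow 7430 L/s.
Travel time t = 36.0·1000 / 0.27 = 133300 s = 37.04 h.
2.6%/h lost → k = −ln(1 − 0.026) = 0.02634 h⁻¹.
Applying C = C₀e^(−kt): 2.566 × 0.3769 = 0.9671 mg/L.
Second outfall: C = (7430·0.9671 + 135.0·23.30)/7565 = 1.366 mg/L.

1.37 mg/L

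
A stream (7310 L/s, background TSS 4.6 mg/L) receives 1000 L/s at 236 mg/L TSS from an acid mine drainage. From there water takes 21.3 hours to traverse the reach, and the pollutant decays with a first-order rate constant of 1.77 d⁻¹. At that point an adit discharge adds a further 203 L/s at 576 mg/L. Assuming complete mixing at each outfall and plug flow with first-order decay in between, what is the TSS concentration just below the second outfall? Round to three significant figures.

20.3 mg/L

Mass balance: C = (7310·4.600 + 1000·236.0) / 8310 = 269600/8310 = 32.45 mg/L; combined flow 8310 L/s.
Applying C = C₀e^(−kt): 32.45 × 0.2079 = 6.744 mg/L.
Second outfall: C = (8310·6.744 + 203.0·576.0)/8513 = 20.32 mg/L.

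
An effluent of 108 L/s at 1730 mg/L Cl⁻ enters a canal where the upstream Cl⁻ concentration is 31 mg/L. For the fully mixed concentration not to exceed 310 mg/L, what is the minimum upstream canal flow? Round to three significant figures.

550 L/s

Set C_mix = 310: (Q·31.00 + 108.0·1730) / (Q + 108.0) = 310
→ Q = 108.0·(1730 − 310)/(310 − 31.00) = 549.7 L/s.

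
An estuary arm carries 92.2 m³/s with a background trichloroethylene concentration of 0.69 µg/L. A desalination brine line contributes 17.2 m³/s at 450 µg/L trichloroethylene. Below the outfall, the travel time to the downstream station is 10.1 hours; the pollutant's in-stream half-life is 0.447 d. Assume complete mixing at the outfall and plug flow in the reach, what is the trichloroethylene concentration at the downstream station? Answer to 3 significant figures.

Conservation of mass: C = (92.20·0.6900 + 17.20·450.0) / 109.4 = 7804/109.4 = 71.33 µg/L.
Half-life 0.447 d → k = ln 2 / 0.447 = 1.551 d⁻¹.
First-order decay: C = 71.33·exp(−k·t) = 71.33·0.5207 = 37.14 µg/L.

37.1 µg/L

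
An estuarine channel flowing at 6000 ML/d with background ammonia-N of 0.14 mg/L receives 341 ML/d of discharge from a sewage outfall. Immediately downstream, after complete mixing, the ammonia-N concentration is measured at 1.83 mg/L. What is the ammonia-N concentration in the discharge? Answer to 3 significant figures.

31.6 mg/L

Mass balance: 6000·0.1400 + 341.0·Cₑ = 6341·1.830
→ Cₑ = (6341·1.830 − 6000·0.1400) / 341.0 = 31.57 mg/L.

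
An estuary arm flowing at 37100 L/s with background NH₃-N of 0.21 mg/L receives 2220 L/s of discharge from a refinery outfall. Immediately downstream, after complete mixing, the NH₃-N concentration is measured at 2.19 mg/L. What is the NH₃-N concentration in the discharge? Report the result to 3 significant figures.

Mass balance: 37100·0.2100 + 2220·Cₑ = 39320·2.190
→ Cₑ = (39320·2.190 − 37100·0.2100) / 2220 = 35.28 mg/L.

35.3 mg/L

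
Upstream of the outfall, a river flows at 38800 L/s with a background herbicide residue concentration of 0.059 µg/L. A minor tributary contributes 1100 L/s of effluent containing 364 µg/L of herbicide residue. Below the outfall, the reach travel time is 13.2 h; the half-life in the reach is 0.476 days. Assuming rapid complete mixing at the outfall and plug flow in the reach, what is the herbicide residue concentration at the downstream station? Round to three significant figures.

Mixed concentration C = ΣQC/ΣQ = (38800·0.05900 + 1100·364.0) / 39900 = 402700/39900 = 10.09 µg/L.
Half-life 0.476 d → k = ln 2 / 0.476 = 1.456 d⁻¹.
First-order decay: C = 10.09·exp(−k·t) = 10.09·0.4489 = 4.531 µg/L.

4.53 µg/L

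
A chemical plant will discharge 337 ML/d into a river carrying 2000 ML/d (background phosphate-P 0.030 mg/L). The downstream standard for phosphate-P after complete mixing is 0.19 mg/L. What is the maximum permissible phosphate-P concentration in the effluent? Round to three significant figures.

1.14 mg/L

At the limit, (Qr·Cr + Qe·Cₑ)/(Qr + Qe) = 0.19:
Cₑ = (2337·0.19 − 2000·0.03000) / 337.0 = 1.140 mg/L.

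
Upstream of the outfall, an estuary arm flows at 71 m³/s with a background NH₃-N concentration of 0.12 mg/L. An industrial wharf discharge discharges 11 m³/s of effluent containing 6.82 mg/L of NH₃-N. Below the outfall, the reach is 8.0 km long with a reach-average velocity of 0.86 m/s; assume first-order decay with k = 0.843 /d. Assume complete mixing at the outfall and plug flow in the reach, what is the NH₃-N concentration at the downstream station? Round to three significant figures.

0.930 mg/L

After mixing, C = (71.00·0.1200 + 11.00·6.820) / 82.00 = 83.54/82.00 = 1.019 mg/L.
Travel time t = 8.0·1000 / 0.86 = 9302 s = 2.584 h.
First-order decay: C = 1.019·exp(−k·t) = 1.019·0.9132 = 0.9304 mg/L.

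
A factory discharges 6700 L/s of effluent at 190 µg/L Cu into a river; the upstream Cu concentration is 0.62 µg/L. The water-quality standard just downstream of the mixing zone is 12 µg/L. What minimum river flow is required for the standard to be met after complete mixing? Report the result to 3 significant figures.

Set C_mix = 12: (Q·0.6200 + 6700·190.0) / (Q + 6700) = 12
→ Q = 6700·(190.0 − 12)/(12 − 0.6200) = 104800 L/s.

105000 L/s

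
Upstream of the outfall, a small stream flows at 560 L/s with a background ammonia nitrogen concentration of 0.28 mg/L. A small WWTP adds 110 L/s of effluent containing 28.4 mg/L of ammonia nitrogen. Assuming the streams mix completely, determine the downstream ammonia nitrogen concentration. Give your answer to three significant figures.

After mixing, C = (560.0·0.2800 + 110.0·28.40) / 670.0 = 3281/670.0 = 4.897 mg/L.

4.90 mg/L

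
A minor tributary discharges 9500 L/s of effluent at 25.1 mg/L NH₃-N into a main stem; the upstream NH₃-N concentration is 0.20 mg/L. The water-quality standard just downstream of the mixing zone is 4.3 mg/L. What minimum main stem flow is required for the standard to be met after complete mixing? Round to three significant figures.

Set C_mix = 4.3: (Q·0.2000 + 9500·25.10) / (Q + 9500) = 4.3
→ Q = 9500·(25.10 − 4.3)/(4.3 − 0.2000) = 48200 L/s.

48200 L/s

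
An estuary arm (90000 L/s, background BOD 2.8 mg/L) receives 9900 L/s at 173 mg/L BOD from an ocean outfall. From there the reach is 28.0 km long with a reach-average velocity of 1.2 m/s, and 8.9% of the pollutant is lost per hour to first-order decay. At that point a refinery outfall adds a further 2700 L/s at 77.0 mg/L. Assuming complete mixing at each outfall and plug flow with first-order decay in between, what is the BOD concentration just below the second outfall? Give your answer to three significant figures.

12.5 mg/L

Mass balance: C = (90000·2.800 + 9900·173.0) / 99900 = 1965000/99900 = 19.67 mg/L; combined flow 99900 L/s.
Travel time t = 28.0·1000 / 1.2 = 23330 s = 6.481 h.
8.9%/h lost → k = −ln(1 − 0.089) = 0.09321 h⁻¹.
After decay, C = 19.67 × e^(−kt) = 19.67 × 0.5465 = 10.75 mg/L.
Second outfall: C = (99900·10.75 + 2700·77.00)/102600 = 12.49 mg/L.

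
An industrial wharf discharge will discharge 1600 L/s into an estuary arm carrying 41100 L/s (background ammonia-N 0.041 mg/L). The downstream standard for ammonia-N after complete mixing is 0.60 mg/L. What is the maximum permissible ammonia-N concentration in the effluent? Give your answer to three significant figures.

15.0 mg/L

At the limit, (Qr·Cr + Qe·Cₑ)/(Qr + Qe) = 0.60:
Cₑ = (42700·0.60 − 41100·0.04100) / 1600 = 14.96 mg/L.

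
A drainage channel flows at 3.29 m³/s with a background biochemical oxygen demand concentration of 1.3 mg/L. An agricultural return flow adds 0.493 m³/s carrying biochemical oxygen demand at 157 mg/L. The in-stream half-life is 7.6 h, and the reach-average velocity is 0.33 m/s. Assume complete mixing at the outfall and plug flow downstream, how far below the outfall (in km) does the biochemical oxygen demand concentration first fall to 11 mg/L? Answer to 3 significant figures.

Flow-weighted average: C = (3.290·1.300 + 0.4930·157.0) / 3.783 = 81.68/3.783 = 21.59 mg/L.
Half-life 7.6 h → k = ln 2 / 7.6 = 0.09120 h⁻¹ = 2.189 d⁻¹.
Set 21.59·exp(−k·t) = 11 → t = ln(21.59/11)/k = 26620 s = 7.394 h.
Distance = v·t = 0.33·26620 = 8784 m = 8.784 km.

8.78 km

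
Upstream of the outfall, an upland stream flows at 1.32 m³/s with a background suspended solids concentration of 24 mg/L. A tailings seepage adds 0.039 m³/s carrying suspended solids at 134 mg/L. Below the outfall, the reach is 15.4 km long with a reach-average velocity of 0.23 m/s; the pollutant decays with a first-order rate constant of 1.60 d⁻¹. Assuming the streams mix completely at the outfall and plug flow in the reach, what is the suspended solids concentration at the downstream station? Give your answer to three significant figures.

7.86 mg/L

Mixed concentration C = ΣQC/ΣQ = (1.320·24.00 + 0.03900·134.0) / 1.359 = 36.91/1.359 = 27.16 mg/L.
Travel time t = 15.4·1000 / 0.23 = 66960 s = 18.60 h.
First-order decay: C = 27.16·exp(−k·t) = 27.16·0.2894 = 7.859 mg/L.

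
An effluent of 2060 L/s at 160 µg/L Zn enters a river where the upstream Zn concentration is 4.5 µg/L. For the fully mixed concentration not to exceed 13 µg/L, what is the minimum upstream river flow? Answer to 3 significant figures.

Set C_mix = 13: (Q·4.500 + 2060·160.0) / (Q + 2060) = 13
→ Q = 2060·(160.0 − 13)/(13 − 4.500) = 35630 L/s.

35600 L/s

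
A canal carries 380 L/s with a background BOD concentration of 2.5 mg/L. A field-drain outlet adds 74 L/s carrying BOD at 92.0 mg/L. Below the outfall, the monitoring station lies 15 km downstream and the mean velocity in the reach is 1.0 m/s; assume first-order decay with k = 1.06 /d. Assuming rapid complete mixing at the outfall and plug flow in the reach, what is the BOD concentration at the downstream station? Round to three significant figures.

14.2 mg/L

Mixed concentration C = ΣQC/ΣQ = (380.0·2.500 + 74.00·92.00) / 454.0 = 7758/454.0 = 17.09 mg/L.
Travel time t = 15·1000 / 1.0 = 15000 s = 4.167 h.
After decay, C = 17.09 × e^(−kt) = 17.09 × 0.8319 = 14.22 mg/L.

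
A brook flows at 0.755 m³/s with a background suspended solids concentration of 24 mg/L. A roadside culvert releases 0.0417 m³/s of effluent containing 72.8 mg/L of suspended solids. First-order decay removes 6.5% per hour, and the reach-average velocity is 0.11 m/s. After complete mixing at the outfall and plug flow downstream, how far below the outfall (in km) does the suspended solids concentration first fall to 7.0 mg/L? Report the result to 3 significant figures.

Conservation of mass: C = (0.7550·24.00 + 0.04170·72.80) / 0.7967 = 21.16/0.7967 = 26.55 mg/L.
6.5%/h lost → k = −ln(1 − 0.065) = 0.06721 h⁻¹.
Set 26.55·exp(−k·t) = 7.0 → t = ln(26.55/7.0)/k = 71420 s = 19.84 h.
Distance = v·t = 0.11·71420 = 7856 m = 7.856 km.

7.86 km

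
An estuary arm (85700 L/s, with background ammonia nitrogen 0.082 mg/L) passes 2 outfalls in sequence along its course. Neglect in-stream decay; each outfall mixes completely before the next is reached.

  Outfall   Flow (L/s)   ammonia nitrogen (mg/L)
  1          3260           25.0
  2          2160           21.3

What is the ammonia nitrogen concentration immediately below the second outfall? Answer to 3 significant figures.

1.48 mg/L

Below outfall 1: Q → 88960 L/s, C = (85700·0.08200 + 3260·25.00)/88960 = 0.9951 mg/L.
Below outfall 2: Q → 91120 L/s, C = (88960·0.9951 + 2160·21.30)/91120 = 1.476 mg/L.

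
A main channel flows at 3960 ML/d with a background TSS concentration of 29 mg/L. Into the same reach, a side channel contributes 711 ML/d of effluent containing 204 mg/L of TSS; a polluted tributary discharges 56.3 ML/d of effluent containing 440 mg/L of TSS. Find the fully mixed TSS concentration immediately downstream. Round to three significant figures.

60.2 mg/L

Mixed concentration C = ΣQC/ΣQ = (3960·29.00 + 711.0·204.0 + 56.30·440.0) / 4727 = 284700/4727 = 60.22 mg/L.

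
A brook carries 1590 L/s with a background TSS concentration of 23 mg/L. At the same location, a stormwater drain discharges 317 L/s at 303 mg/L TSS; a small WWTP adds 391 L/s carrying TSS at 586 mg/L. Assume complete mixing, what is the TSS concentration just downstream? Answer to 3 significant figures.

After mixing, C = (1590·23.00 + 317.0·303.0 + 391.0·586.0) / 2298 = 361700/2298 = 157.4 mg/L.

157 mg/L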